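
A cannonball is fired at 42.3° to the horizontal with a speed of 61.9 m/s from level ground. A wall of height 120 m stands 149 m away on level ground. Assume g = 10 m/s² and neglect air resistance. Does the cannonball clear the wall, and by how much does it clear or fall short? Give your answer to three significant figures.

v_x = 61.9 cos 42.3° = 45.78 m/s; v_y0 = 61.9 sin 42.3° = 41.66 m/s.
Time to reach the wall: t = 149 / 45.78 = 3.255 s.
Height at that point: y = 41.66×3.255 − 5.000×3.255² = 82.63 m.
That is 120 − 82.63 = 37.4 m below the top of the wall, so the cannonball does not clear it.

No — it falls 37.4 m short of clearing the wall.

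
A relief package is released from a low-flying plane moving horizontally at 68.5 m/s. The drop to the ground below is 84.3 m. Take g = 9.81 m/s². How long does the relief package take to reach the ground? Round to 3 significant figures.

The horizontal speed doesn't affect the fall. With v_y0 = 0, h = ½ g t².
t = √(2 × 84.3 / 9.81) = √17.19 = 4.15 s.

4.15 s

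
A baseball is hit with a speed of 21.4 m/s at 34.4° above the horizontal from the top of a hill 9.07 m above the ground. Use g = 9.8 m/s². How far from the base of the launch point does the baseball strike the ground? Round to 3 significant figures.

Components: v_x = 21.4 cos 34.4° = 17.66 m/s, v_y = 21.4 sin 34.4° = 12.09 m/s.
Vertical: 0 = 9.07 + 12.09 t − ½(9.8) t² ⇒ 4.900 t² − 12.09 t − 9.07 = 0.
t = [12.09 + √(146.2 + 177.8)] / 9.800 = 3.070 s.
Horizontal: R = v_x · t = 17.66 × 3.070 = 54.2 m.

54.2 m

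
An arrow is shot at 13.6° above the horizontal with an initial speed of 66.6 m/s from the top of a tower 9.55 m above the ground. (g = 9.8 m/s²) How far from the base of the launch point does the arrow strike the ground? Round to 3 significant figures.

Components: v_x = 66.6 cos 13.6° = 64.73 m/s, v_y = 66.6 sin 13.6° = 15.66 m/s.
Vertical: 0 = 9.55 + 15.66 t − ½(9.8) t² ⇒ 4.900 t² − 15.66 t − 9.55 = 0.
t = [15.66 + √(245.2 + 187.2)] / 9.800 = 3.720 s.
Horizontal: R = v_x · t = 64.73 × 3.720 = 241 m.

241 m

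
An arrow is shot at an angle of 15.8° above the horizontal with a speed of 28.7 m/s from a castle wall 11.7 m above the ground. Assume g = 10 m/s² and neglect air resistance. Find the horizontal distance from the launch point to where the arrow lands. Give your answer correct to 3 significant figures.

Components: v_x = 28.7 cos 15.8° = 27.62 m/s, v_y = 28.7 sin 15.8° = 7.814 m/s.
Vertical: 0 = 11.7 + 7.814 t − ½(10) t² ⇒ 5.000 t² − 7.814 t − 11.7 = 0.
t = [7.814 + √(61.06 + 234.0)] / 10.00 = 2.499 s.
Horizontal: R = v_x · t = 27.62 × 2.499 = 69.0 m.

69.0 m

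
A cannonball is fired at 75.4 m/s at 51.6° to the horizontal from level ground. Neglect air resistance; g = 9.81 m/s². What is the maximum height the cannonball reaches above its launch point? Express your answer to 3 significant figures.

178 m

Vertical component of launch velocity: v_y = 75.4 sin 51.6° = 59.09 m/s.
At the highest point the vertical velocity is zero, so v_y² = 2 g h_max.
h_max = (59.09)² / (2 × 9.81) = 3492 / 19.62 = 178 m.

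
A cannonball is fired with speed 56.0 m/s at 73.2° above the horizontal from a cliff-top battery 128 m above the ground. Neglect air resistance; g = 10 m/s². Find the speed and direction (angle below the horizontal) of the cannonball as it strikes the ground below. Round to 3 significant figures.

75.5 m/s at 77.6° below the horizontal

v_x = 56.0 cos 73.2° = 16.19 m/s (constant).
|v_y| at impact = √((53.61)² + 2×10×128) = 73.72 m/s.
Speed = √(16.19² + 73.72²) = 75.5 m/s; angle = arctan(73.72/16.19) = 77.6° below horizontal.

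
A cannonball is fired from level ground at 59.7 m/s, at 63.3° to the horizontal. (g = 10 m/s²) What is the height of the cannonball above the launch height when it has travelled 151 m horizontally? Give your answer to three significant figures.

142 m

v_x = 59.7 cos 63.3° = 26.82 m/s, v_y0 = 59.7 sin 63.3° = 53.33 m/s.
Time to reach x = 151 m: t = x / v_x = 151 / 26.82 = 5.630 s.
y = v_y0 t − ½ g t² = 53.33×5.630 − 5.000×5.630² = 142 m.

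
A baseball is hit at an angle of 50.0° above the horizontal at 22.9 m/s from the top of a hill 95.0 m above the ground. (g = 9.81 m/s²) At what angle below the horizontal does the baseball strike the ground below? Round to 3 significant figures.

72.5°

v_x = 22.9 cos 50.0° = 14.72 m/s.
At impact |v_y| = √(v_y0² + 2 g h) = √(17.54² + 2×9.81×95.0) = 46.60 m/s.
Angle below horizontal = arctan(|v_y| / v_x) = arctan(46.60 / 14.72) = 72.5°.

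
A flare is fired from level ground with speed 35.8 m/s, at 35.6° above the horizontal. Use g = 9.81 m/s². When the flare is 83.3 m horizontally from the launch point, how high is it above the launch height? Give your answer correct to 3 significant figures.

v_x = 35.8 cos 35.6° = 29.11 m/s, v_y0 = 35.8 sin 35.6° = 20.84 m/s.
Time to reach x = 83.3 m: t = x / v_x = 83.3 / 29.11 = 2.862 s.
y = v_y0 t − ½ g t² = 20.84×2.862 − 4.905×2.862² = 19.5 m.

19.5 m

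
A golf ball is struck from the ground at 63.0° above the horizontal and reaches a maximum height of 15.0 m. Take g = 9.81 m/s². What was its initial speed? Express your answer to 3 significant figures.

19.3 m/s

At maximum height v_y = 0, so (v₀ sin θ)² = 2 g H.
v₀ sin 63.0° = √(2 × 9.81 × 15.0) = 17.16 m/s.
v₀ = 17.16 / sin 63.0° = 17.16 / 0.8910 = 19.3 m/s.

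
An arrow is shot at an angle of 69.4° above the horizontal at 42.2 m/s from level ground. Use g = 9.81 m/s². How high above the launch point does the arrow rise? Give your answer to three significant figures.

Vertical component of launch velocity: v_y = 42.2 sin 69.4° = 39.50 m/s.
At the highest point the vertical velocity is zero, so v_y² = 2 g h_max.
h_max = (39.50)² / (2 × 9.81) = 1560 / 19.62 = 79.5 m.

79.5 m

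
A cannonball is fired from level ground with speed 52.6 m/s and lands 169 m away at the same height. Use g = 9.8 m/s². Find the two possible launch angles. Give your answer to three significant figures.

Level-ground range: R = v₀² sin(2θ)/g ⇒ sin 2θ = R g / v₀² = 169×9.8/52.6² = 0.5986.
2θ = arcsin(0.5986) = 36.77° or 180° − 36.77° = 143.23°.
So θ = 18.4° or θ = 71.6°.

18.4° and 71.6°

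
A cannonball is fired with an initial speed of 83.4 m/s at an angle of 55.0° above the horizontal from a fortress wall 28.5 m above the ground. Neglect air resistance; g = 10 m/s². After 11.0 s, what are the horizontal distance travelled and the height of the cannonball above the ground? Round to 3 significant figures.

x = 526 m, y = 175 m

v_x = 83.4 cos 55.0° = 47.84 m/s; v_y0 = 83.4 sin 55.0° = 68.32 m/s.
x = v_x t = 47.84 × 11.0 = 526 m.
y = 28.5 + v_y0 t − ½ g t² = 175 m.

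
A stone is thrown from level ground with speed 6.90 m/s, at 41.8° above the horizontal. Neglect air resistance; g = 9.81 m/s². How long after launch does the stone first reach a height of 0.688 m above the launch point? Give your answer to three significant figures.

v_y0 = 6.90 sin 41.8° = 4.599 m/s.
Set y = v_y0 t − ½ g t² = 0.688: 4.905 t² − 4.599 t + 0.688 = 0.
t = [4.599 ± √(21.15 − 13.50)] / 9.81 = (4.599 ± 2.766) / 9.81, giving t = 0.187 s or t = 0.751 s.
The stone is on the way up at the first time, so t = 0.187 s.

0.187 s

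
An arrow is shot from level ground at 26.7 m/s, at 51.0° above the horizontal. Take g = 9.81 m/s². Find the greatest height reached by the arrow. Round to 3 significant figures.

21.9 m

Vertical component of launch velocity: v_y = 26.7 sin 51.0° = 20.75 m/s.
At the highest point the vertical velocity is zero, so v_y² = 2 g h_max.
h_max = (20.75)² / (2 × 9.81) = 430.6 / 19.62 = 21.9 m.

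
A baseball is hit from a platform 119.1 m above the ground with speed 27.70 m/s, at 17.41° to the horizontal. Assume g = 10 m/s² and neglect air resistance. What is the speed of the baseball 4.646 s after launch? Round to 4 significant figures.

v_x = 27.70 cos 17.41° = 26.431 m/s (constant).
v_y(t) = 27.70 sin 17.41° − g t = 8.2880 − 10 × 4.646 = -38.172 m/s.
Speed = √(v_x² + v_y²) = √(698.60 + 1457.1) = 46.43 m/s.

46.43 m/s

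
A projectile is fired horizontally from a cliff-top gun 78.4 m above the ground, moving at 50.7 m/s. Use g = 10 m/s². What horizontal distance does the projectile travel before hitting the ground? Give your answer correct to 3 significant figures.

201 m

Initial vertical velocity is zero, so the fall time comes from h = ½ g t²: t = √(2 × 78.4 / 10) = 3.960 s.
Horizontal motion is uniform at 50.7 m/s, so x = 50.7 × 3.960 = 201 m.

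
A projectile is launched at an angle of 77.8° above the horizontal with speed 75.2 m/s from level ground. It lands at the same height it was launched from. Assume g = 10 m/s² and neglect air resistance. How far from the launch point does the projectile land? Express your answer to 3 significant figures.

Components: v_x = 75.2 cos 77.8° = 15.89 m/s, v_y = 75.2 sin 77.8° = 73.50 m/s.
Time of flight (same landing height): t = 2 v_y / g = 2 × 73.50 / 10 = 14.70 s.
Range: R = v_x · t = 15.89 × 14.70 = 234 m.

234 m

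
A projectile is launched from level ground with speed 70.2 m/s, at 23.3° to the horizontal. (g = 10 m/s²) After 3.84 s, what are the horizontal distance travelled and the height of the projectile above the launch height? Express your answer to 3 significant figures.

v_x = 70.2 cos 23.3° = 64.47 m/s; v_y0 = 70.2 sin 23.3° = 27.77 m/s.
x = v_x t = 64.47 × 3.84 = 248 m.
y = v_y0 t − ½ g t² = 27.77×3.84 − 5.000×3.84² = 32.9 m.

x = 248 m, y = 32.9 m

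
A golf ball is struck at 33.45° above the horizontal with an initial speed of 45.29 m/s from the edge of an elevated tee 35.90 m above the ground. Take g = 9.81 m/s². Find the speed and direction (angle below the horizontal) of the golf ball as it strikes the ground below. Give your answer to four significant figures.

v_x = 45.29 cos 33.45° = 37.788 m/s (constant).
|v_y| at impact = √((24.964)² + 2×9.81×35.90) = 36.436 m/s.
Speed = √(37.788² + 36.436²) = 52.49 m/s; angle = arctan(36.436/37.788) = 43.96° below horizontal.

52.49 m/s at 43.96° below the horizontal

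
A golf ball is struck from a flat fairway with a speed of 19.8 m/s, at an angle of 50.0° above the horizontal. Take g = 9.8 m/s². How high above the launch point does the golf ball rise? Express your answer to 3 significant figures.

Vertical component of launch velocity: v_y = 19.8 sin 50.0° = 15.17 m/s.
At the highest point the vertical velocity is zero, so v_y² = 2 g h_max.
h_max = (15.17)² / (2 × 9.8) = 230.1 / 19.60 = 11.7 m.

11.7 m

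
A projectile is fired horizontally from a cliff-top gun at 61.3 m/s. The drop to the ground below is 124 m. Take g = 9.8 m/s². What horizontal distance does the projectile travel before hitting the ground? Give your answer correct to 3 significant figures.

Initial vertical velocity is zero, so the fall time comes from h = ½ g t²: t = √(2 × 124 / 9.8) = 5.031 s.
Horizontal motion is uniform at 61.3 m/s, so x = 61.3 × 5.031 = 308 m.

308 m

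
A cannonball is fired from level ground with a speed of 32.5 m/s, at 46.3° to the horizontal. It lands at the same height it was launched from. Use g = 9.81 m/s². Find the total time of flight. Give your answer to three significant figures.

Vertical component: v_y = 32.5 sin 46.3° = 23.50 m/s.
For a projectile landing at launch height, time of flight is t = 2 v_y / g = 2 × 23.50 / 9.81 = 4.79 s.

4.79 s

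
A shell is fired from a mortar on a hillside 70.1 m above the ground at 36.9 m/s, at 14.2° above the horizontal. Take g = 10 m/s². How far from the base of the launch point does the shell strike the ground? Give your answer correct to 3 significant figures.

Components: v_x = 36.9 cos 14.2° = 35.77 m/s, v_y = 36.9 sin 14.2° = 9.052 m/s.
Vertical: 0 = 70.1 + 9.052 t − ½(10) t² ⇒ 5.000 t² − 9.052 t − 70.1 = 0.
t = [9.052 + √(81.94 + 1402)] / 10.00 = 4.757 s.
Horizontal: R = v_x · t = 35.77 × 4.757 = 170 m.

170 m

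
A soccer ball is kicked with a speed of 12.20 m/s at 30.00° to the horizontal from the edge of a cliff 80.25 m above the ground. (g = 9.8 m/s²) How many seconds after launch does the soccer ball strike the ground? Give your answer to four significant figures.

4.717 s

Vertical component: v_y = 12.20 sin 30.00° = 6.1000 m/s.
Taking up as positive with launch at y = 80.25 m, landing at y = 0: 0 = 80.25 + 6.1000 t − ½(9.8) t².
Solving 4.900 t² − 6.1000 t − 80.25 = 0 gives t = [6.1000 + √(6.1000² + 4·4.900·80.25)] / 9.800 = 4.717 s.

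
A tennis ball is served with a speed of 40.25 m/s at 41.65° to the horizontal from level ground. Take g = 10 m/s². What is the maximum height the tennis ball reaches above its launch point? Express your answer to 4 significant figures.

35.78 m

Vertical component of launch velocity: v_y = 40.25 sin 41.65° = 26.749 m/s.
At the highest point the vertical velocity is zero, so v_y² = 2 g h_max.
h_max = (26.749)² / (2 × 10) = 715.51 / 20.00 = 35.78 m.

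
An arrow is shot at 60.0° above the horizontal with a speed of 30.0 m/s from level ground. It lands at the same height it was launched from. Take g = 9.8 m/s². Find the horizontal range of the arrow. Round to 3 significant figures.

79.5 m

For level ground, R = v₀² sin(2θ) / g.
sin(2 × 60.0°) = sin 120.0° = 0.8660.
R = (30.0)² × 0.8660 / 9.8 = 79.5 m.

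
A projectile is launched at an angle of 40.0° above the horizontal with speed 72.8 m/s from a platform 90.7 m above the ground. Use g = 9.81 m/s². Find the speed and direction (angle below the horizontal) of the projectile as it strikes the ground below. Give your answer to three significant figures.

84.1 m/s at 48.5° below the horizontal

v_x = 72.8 cos 40.0° = 55.77 m/s (constant).
|v_y| at impact = √((46.79)² + 2×9.81×90.7) = 63.00 m/s.
Speed = √(55.77² + 63.00²) = 84.1 m/s; angle = arctan(63.00/55.77) = 48.5° below horizontal.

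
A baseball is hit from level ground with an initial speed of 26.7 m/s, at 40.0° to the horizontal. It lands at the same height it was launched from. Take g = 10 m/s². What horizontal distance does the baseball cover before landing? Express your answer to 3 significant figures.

Components: v_x = 26.7 cos 40.0° = 20.45 m/s, v_y = 26.7 sin 40.0° = 17.16 m/s.
Time of flight (same landing height): t = 2 v_y / g = 2 × 17.16 / 10 = 3.432 s.
Range: R = v_x · t = 20.45 × 3.432 = 70.2 m.

70.2 m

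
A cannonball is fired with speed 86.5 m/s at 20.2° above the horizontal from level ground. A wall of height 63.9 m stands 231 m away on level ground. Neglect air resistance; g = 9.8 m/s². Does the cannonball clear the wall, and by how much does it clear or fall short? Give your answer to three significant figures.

No — it falls 18.6 m short of clearing the wall.

v_x = 86.5 cos 20.2° = 81.18 m/s; v_y0 = 86.5 sin 20.2° = 29.87 m/s.
Time to reach the wall: t = 231 / 81.18 = 2.846 s.
Height at that point: y = 29.87×2.846 − 4.900×2.846² = 45.32 m.
That is 63.9 − 45.32 = 18.6 m below the top of the wall, so the cannonball does not clear it.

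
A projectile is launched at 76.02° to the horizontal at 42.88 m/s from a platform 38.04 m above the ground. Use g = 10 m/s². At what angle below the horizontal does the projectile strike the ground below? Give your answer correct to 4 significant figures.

v_x = 42.88 cos 76.02° = 10.359 m/s.
At impact |v_y| = √(v_y0² + 2 g h) = √(41.610² + 2×10×38.04) = 49.922 m/s.
Angle below horizontal = arctan(|v_y| / v_x) = arctan(49.922 / 10.359) = 78.28°.

78.28°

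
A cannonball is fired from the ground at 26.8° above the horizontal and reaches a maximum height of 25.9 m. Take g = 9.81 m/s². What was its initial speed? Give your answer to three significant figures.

50.0 m/s

At maximum height v_y = 0, so (v₀ sin θ)² = 2 g H.
v₀ sin 26.8° = √(2 × 9.81 × 25.9) = 22.54 m/s.
v₀ = 22.54 / sin 26.8° = 22.54 / 0.4509 = 50.0 m/s.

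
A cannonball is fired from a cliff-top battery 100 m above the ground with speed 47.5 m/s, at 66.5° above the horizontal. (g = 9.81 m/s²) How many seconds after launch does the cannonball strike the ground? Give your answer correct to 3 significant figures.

Vertical component: v_y = 47.5 sin 66.5° = 43.56 m/s.
Taking up as positive with launch at y = 100 m, landing at y = 0: 0 = 100 + 43.56 t − ½(9.81) t².
Solving 4.905 t² − 43.56 t − 100 = 0 gives t = [43.56 + √(43.56² + 4·4.905·100)] / 9.810 = 10.8 s.

10.8 s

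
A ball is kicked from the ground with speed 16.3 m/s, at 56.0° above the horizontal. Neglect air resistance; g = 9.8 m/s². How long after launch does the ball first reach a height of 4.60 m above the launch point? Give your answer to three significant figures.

v_y0 = 16.3 sin 56.0° = 13.51 m/s.
Set y = v_y0 t − ½ g t² = 4.60: 4.900 t² − 13.51 t + 4.60 = 0.
t = [13.51 ± √(182.5 − 90.16)] / 9.8 = (13.51 ± 9.609) / 9.8, giving t = 0.398 s or t = 2.36 s.
The ball is on the way up at the first time, so t = 0.398 s.

0.398 s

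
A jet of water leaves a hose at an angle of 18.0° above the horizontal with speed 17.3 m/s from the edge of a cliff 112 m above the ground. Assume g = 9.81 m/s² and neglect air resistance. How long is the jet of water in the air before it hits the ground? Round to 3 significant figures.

5.35 s

Vertical component: v_y = 17.3 sin 18.0° = 5.346 m/s.
Taking up as positive with launch at y = 112 m, landing at y = 0: 0 = 112 + 5.346 t − ½(9.81) t².
Solving 4.905 t² − 5.346 t − 112 = 0 gives t = [5.346 + √(5.346² + 4·4.905·112)] / 9.810 = 5.35 s.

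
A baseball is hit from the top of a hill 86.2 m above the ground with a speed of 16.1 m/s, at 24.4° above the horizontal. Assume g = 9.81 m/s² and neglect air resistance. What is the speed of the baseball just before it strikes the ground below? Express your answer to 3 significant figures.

v_x = 16.1 cos 24.4° = 14.66 m/s is unchanged throughout.
For the vertical component, v_y² = v_y0² + 2 g h = (6.651)² + 2×9.81×86.2 = 1735, so |v_y| = 41.65 m/s.
Impact speed = √(v_x² + v_y²) = √(214.9 + 1735) = 44.2 m/s.

44.2 m/s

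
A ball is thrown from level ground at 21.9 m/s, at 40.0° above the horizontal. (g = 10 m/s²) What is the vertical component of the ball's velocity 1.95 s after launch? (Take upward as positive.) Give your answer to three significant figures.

Initial vertical component: v_y0 = 21.9 sin 40.0° = 14.08 m/s.
v_y(t) = v_y0 − g t = 14.08 − 10 × 1.95 = -5.42 m/s.

-5.42 m/s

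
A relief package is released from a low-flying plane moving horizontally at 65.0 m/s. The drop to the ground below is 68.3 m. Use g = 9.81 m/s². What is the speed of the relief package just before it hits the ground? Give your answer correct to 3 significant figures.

74.6 m/s

Fall time: t = √(2 × 68.3 / 9.81) = 3.732 s.
At impact: v_x = 65.0 m/s (unchanged), v_y = g t = 9.81 × 3.732 = 36.61 m/s.
Speed = √(v_x² + v_y²) = √(4225 + 1340) = 74.6 m/s.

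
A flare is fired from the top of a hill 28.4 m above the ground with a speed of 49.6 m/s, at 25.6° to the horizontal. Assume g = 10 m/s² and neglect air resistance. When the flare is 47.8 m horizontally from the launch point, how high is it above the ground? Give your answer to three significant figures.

v_x = 49.6 cos 25.6° = 44.73 m/s, v_y0 = 49.6 sin 25.6° = 21.43 m/s.
Time to reach x = 47.8 m: t = x / v_x = 47.8 / 44.73 = 1.069 s.
y = 28.4 + v_y0 t − ½ g t² = 28.4 + 21.43×1.069 − 5.000×1.069² = 45.6 m.

45.6 m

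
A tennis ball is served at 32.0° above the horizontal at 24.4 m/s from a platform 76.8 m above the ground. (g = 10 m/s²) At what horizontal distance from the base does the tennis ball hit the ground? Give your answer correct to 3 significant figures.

Components: v_x = 24.4 cos 32.0° = 20.69 m/s, v_y = 24.4 sin 32.0° = 12.93 m/s.
Vertical: 0 = 76.8 + 12.93 t − ½(10) t² ⇒ 5.000 t² − 12.93 t − 76.8 = 0.
t = [12.93 + √(167.2 + 1536)] / 10.00 = 5.420 s.
Horizontal: R = v_x · t = 20.69 × 5.420 = 112 m.

112 m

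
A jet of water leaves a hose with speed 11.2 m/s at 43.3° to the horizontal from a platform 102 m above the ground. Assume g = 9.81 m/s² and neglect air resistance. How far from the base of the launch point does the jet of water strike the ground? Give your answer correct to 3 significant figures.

Components: v_x = 11.2 cos 43.3° = 8.151 m/s, v_y = 11.2 sin 43.3° = 7.681 m/s.
Vertical: 0 = 102 + 7.681 t − ½(9.81) t² ⇒ 4.905 t² − 7.681 t − 102 = 0.
t = [7.681 + √(59.00 + 2001)] / 9.810 = 5.410 s.
Horizontal: R = v_x · t = 8.151 × 5.410 = 44.1 m.

44.1 m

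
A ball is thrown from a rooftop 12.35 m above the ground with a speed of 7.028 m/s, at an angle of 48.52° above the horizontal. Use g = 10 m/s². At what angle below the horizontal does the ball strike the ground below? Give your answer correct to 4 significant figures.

v_x = 7.028 cos 48.52° = 4.6551 m/s.
At impact |v_y| = √(v_y0² + 2 g h) = √(5.2653² + 2×10×12.35) = 16.575 m/s.
Angle below horizontal = arctan(|v_y| / v_x) = arctan(16.575 / 4.6551) = 74.31°.

74.31°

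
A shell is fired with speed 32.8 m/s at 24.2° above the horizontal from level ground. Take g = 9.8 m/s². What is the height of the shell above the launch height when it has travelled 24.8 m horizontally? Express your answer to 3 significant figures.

v_x = 32.8 cos 24.2° = 29.92 m/s, v_y0 = 32.8 sin 24.2° = 13.45 m/s.
Time to reach x = 24.8 m: t = x / v_x = 24.8 / 29.92 = 0.8289 s.
y = v_y0 t − ½ g t² = 13.45×0.8289 − 4.900×0.8289² = 7.78 m.

7.78 m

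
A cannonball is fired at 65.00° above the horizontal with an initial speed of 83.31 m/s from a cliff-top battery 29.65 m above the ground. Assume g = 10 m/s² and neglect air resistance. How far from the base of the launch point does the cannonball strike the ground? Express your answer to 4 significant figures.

545.2 m

Components: v_x = 83.31 cos 65.00° = 35.208 m/s, v_y = 83.31 sin 65.00° = 75.505 m/s.
Vertical: 0 = 29.65 + 75.505 t − ½(10) t² ⇒ 5.000 t² − 75.505 t − 29.65 = 0.
t = [75.505 + √(5701.0 + 593.00)] / 10.00 = 15.484 s.
Horizontal: R = v_x · t = 35.208 × 15.484 = 545.2 m.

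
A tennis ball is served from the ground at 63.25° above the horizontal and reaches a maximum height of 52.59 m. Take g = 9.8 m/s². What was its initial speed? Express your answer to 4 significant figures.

35.95 m/s

At maximum height v_y = 0, so (v₀ sin θ)² = 2 g H.
v₀ sin 63.25° = √(2 × 9.8 × 52.59) = 32.106 m/s.
v₀ = 32.106 / sin 63.25° = 32.106 / 0.8930 = 35.95 m/s.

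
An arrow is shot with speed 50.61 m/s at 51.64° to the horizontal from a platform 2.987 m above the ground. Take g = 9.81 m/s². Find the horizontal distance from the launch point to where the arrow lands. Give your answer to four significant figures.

Components: v_x = 50.61 cos 51.64° = 31.409 m/s, v_y = 50.61 sin 51.64° = 39.685 m/s.
Vertical: 0 = 2.987 + 39.685 t − ½(9.81) t² ⇒ 4.905 t² − 39.685 t − 2.987 = 0.
t = [39.685 + √(1574.9 + 58.605)] / 9.810 = 8.1653 s.
Horizontal: R = v_x · t = 31.409 × 8.1653 = 256.5 m.

256.5 m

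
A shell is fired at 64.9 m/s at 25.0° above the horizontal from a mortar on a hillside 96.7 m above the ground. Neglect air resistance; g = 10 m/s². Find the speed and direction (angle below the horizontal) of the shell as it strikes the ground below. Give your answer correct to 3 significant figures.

78.4 m/s at 41.4° below the horizontal

v_x = 64.9 cos 25.0° = 58.82 m/s (constant).
|v_y| at impact = √((27.43)² + 2×10×96.7) = 51.83 m/s.
Speed = √(58.82² + 51.83²) = 78.4 m/s; angle = arctan(51.83/58.82) = 41.4° below horizontal.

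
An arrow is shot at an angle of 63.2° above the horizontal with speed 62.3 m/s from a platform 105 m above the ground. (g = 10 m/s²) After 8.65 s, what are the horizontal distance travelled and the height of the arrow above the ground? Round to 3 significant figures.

x = 243 m, y = 212 m

v_x = 62.3 cos 63.2° = 28.09 m/s; v_y0 = 62.3 sin 63.2° = 55.61 m/s.
x = v_x t = 28.09 × 8.65 = 243 m.
y = 105 + v_y0 t − ½ g t² = 212 m.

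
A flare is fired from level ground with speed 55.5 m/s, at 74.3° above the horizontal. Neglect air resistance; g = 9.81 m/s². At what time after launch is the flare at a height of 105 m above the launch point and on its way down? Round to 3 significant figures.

8.32 s

v_y0 = 55.5 sin 74.3° = 53.43 m/s.
Set y = v_y0 t − ½ g t² = 105: 4.905 t² − 53.43 t + 105 = 0.
t = [53.43 ± √(2855 − 2060)] / 9.81 = (53.43 ± 28.20) / 9.81, giving t = 2.57 s or t = 8.32 s.
On the way down corresponds to the larger root: t = 8.32 s.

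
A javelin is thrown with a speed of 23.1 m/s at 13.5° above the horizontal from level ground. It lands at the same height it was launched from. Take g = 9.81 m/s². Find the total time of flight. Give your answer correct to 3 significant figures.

1.10 s

Vertical component: v_y = 23.1 sin 13.5° = 5.393 m/s.
For a projectile landing at launch height, time of flight is t = 2 v_y / g = 2 × 5.393 / 9.81 = 1.10 s.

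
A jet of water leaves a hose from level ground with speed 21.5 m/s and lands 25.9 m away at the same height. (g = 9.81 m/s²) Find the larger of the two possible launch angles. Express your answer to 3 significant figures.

Level-ground range: R = v₀² sin(2θ)/g ⇒ sin 2θ = R g / v₀² = 25.9×9.81/21.5² = 0.5497.
2θ = arcsin(0.5497) = 33.35° or 180° − 33.35° = 146.65°.
So θ = 16.7° or θ = 73.3°.

73.3°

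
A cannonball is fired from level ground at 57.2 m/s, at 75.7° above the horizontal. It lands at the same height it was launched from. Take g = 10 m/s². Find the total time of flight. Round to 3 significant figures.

11.1 s

Vertical component: v_y = 57.2 sin 75.7° = 55.43 m/s.
For a projectile landing at launch height, time of flight is t = 2 v_y / g = 2 × 55.43 / 10 = 11.1 s.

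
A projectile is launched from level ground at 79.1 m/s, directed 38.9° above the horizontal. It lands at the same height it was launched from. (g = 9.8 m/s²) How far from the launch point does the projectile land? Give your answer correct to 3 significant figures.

624 m

Components: v_x = 79.1 cos 38.9° = 61.56 m/s, v_y = 79.1 sin 38.9° = 49.67 m/s.
Time of flight (same landing height): t = 2 v_y / g = 2 × 49.67 / 9.8 = 10.14 s.
Range: R = v_x · t = 61.56 × 10.14 = 624 m.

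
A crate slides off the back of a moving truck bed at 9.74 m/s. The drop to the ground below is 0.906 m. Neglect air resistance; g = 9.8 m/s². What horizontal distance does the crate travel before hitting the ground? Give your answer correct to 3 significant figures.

4.19 m

Initial vertical velocity is zero, so the fall time comes from h = ½ g t²: t = √(2 × 0.906 / 9.8) = 0.4300 s.
Horizontal motion is uniform at 9.74 m/s, so x = 9.74 × 0.4300 = 4.19 m.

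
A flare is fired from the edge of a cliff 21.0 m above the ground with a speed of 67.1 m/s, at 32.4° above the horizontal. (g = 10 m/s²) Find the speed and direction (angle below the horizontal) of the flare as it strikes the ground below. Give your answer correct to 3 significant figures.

70.2 m/s at 36.1° below the horizontal

v_x = 67.1 cos 32.4° = 56.65 m/s (constant).
|v_y| at impact = √((35.95)² + 2×10×21.0) = 41.38 m/s.
Speed = √(56.65² + 41.38²) = 70.2 m/s; angle = arctan(41.38/56.65) = 36.1° below horizontal.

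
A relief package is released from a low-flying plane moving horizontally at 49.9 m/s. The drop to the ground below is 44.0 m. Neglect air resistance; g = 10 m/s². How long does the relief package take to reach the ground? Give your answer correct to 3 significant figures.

The horizontal speed doesn't affect the fall. With v_y0 = 0, h = ½ g t².
t = √(2 × 44.0 / 10) = √8.800 = 2.97 s.

2.97 s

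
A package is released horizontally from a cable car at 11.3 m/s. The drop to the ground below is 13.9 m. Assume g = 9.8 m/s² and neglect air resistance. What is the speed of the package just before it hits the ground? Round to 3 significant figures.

20.0 m/s

Fall time: t = √(2 × 13.9 / 9.8) = 1.684 s.
At impact: v_x = 11.3 m/s (unchanged), v_y = g t = 9.8 × 1.684 = 16.50 m/s.
Speed = √(v_x² + v_y²) = √(127.7 + 272.2) = 20.0 m/s.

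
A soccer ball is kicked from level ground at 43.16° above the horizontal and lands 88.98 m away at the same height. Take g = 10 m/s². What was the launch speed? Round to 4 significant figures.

On level ground, R = v₀² sin(2θ) / g, so v₀ = √(R g / sin 2θ).
sin(2 × 43.16°) = 0.9979.
v₀ = √(88.98 × 10 / 0.9979) = √891.67 = 29.86 m/s.

29.86 m/s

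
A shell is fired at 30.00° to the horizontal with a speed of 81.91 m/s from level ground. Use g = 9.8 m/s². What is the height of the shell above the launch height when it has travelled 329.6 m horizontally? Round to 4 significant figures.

v_x = 81.91 cos 30.00° = 70.936 m/s, v_y0 = 81.91 sin 30.00° = 40.955 m/s.
Time to reach x = 329.6 m: t = x / v_x = 329.6 / 70.936 = 4.6464 s.
y = v_y0 t − ½ g t² = 40.955×4.6464 − 4.900×4.6464² = 84.51 m.

84.51 m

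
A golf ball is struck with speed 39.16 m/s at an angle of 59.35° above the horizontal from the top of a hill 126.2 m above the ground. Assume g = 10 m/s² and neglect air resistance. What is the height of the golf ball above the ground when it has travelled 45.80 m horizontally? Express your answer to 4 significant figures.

177.2 m

v_x = 39.16 cos 59.35° = 19.963 m/s, v_y0 = 39.16 sin 59.35° = 33.689 m/s.
Time to reach x = 45.80 m: t = x / v_x = 45.80 / 19.963 = 2.2942 s.
y = 126.2 + v_y0 t − ½ g t² = 126.2 + 33.689×2.2942 − 5.000×2.2942² = 177.2 m.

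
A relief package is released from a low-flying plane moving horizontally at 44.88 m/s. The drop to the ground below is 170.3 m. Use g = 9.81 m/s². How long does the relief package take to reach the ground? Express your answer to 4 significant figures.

The horizontal speed doesn't affect the fall. With v_y0 = 0, h = ½ g t².
t = √(2 × 170.3 / 9.81) = √34.720 = 5.892 s.

5.892 s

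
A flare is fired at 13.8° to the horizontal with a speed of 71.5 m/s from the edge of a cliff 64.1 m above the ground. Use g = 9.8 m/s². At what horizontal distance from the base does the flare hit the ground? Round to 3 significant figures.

Components: v_x = 71.5 cos 13.8° = 69.44 m/s, v_y = 71.5 sin 13.8° = 17.06 m/s.
Vertical: 0 = 64.1 + 17.06 t − ½(9.8) t² ⇒ 4.900 t² − 17.06 t − 64.1 = 0.
t = [17.06 + √(291.0 + 1256)] / 9.800 = 5.754 s.
Horizontal: R = v_x · t = 69.44 × 5.754 = 400 m.

400 m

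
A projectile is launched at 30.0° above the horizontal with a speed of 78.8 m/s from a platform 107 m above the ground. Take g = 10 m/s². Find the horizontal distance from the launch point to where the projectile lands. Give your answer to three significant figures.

Components: v_x = 78.8 cos 30.0° = 68.24 m/s, v_y = 78.8 sin 30.0° = 39.40 m/s.
Vertical: 0 = 107 + 39.40 t − ½(10) t² ⇒ 5.000 t² − 39.40 t − 107 = 0.
t = [39.40 + √(1552 + 2140)] / 10.00 = 10.02 s.
Horizontal: R = v_x · t = 68.24 × 10.02 = 684 m.

684 m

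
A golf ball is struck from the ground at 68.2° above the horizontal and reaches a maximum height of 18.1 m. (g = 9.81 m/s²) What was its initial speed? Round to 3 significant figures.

At maximum height v_y = 0, so (v₀ sin θ)² = 2 g H.
v₀ sin 68.2° = √(2 × 9.81 × 18.1) = 18.84 m/s.
v₀ = 18.84 / sin 68.2° = 18.84 / 0.9285 = 20.3 m/s.

20.3 m/s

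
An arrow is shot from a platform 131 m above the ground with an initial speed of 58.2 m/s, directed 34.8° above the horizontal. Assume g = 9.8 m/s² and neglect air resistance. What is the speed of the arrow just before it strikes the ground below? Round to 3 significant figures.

v_x = 58.2 cos 34.8° = 47.79 m/s is unchanged throughout.
For the vertical component, v_y² = v_y0² + 2 g h = (33.22)² + 2×9.8×131 = 3671, so |v_y| = 60.59 m/s.
Impact speed = √(v_x² + v_y²) = √(2284 + 3671) = 77.2 m/s.

77.2 m/s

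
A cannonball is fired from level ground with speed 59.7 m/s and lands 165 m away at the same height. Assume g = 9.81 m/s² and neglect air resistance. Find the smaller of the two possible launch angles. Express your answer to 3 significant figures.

13.5°

Level-ground range: R = v₀² sin(2θ)/g ⇒ sin 2θ = R g / v₀² = 165×9.81/59.7² = 0.4542.
2θ = arcsin(0.4542) = 27.01° or 180° − 27.01° = 152.99°.
So θ = 13.5° or θ = 76.5°.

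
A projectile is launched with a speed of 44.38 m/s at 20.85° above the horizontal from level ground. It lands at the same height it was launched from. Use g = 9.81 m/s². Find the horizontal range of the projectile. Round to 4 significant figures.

Components: v_x = 44.38 cos 20.85° = 41.474 m/s, v_y = 44.38 sin 20.85° = 15.796 m/s.
Time of flight (same landing height): t = 2 v_y / g = 2 × 15.796 / 9.81 = 3.2204 s.
Range: R = v_x · t = 41.474 × 3.2204 = 133.6 m.

133.6 m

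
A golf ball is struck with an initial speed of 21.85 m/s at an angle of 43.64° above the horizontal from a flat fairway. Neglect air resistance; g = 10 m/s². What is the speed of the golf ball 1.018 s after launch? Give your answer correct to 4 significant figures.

v_x = 21.85 cos 43.64° = 15.813 m/s (constant).
v_y(t) = 21.85 sin 43.64° − g t = 15.079 − 10 × 1.018 = 4.8990 m/s.
Speed = √(v_x² + v_y²) = √(250.05 + 24.000) = 16.55 m/s.

16.55 m/s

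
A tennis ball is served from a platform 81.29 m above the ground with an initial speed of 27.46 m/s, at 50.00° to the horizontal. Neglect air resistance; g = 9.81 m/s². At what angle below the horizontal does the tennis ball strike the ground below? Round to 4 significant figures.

68.64°

v_x = 27.46 cos 50.00° = 17.651 m/s.
At impact |v_y| = √(v_y0² + 2 g h) = √(21.036² + 2×9.81×81.29) = 45.138 m/s.
Angle below horizontal = arctan(|v_y| / v_x) = arctan(45.138 / 17.651) = 68.64°.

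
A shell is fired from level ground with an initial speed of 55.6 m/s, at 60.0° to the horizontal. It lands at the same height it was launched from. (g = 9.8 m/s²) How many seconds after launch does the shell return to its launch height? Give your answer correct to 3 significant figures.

Vertical component: v_y = 55.6 sin 60.0° = 48.15 m/s.
For a projectile landing at launch height, time of flight is t = 2 v_y / g = 2 × 48.15 / 9.8 = 9.83 s.

9.83 s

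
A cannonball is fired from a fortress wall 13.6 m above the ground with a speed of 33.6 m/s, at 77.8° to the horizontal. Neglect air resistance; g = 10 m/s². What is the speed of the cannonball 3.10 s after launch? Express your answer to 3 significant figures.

7.34 m/s

v_x = 33.6 cos 77.8° = 7.101 m/s (constant).
v_y(t) = 33.6 sin 77.8° − g t = 32.84 − 10 × 3.10 = 1.840 m/s.
Speed = √(v_x² + v_y²) = √(50.42 + 3.386) = 7.34 m/s.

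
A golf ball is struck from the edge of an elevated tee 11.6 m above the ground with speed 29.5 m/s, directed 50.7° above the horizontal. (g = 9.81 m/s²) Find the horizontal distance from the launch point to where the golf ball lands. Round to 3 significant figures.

95.6 m

Components: v_x = 29.5 cos 50.7° = 18.68 m/s, v_y = 29.5 sin 50.7° = 22.83 m/s.
Vertical: 0 = 11.6 + 22.83 t − ½(9.81) t² ⇒ 4.905 t² − 22.83 t − 11.6 = 0.
t = [22.83 + √(521.2 + 227.6)] / 9.810 = 5.117 s.
Horizontal: R = v_x · t = 18.68 × 5.117 = 95.6 m.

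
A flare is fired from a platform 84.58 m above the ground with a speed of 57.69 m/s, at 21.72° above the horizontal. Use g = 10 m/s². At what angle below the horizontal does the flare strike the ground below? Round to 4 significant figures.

v_x = 57.69 cos 21.72° = 53.594 m/s.
At impact |v_y| = √(v_y0² + 2 g h) = √(21.349² + 2×10×84.58) = 46.340 m/s.
Angle below horizontal = arctan(|v_y| / v_x) = arctan(46.340 / 53.594) = 40.85°.

40.85°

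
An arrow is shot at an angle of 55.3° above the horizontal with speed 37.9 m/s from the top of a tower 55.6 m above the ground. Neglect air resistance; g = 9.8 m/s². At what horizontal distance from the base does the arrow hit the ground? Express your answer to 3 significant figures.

169 m

Components: v_x = 37.9 cos 55.3° = 21.58 m/s, v_y = 37.9 sin 55.3° = 31.16 m/s.
Vertical: 0 = 55.6 + 31.16 t − ½(9.8) t² ⇒ 4.900 t² − 31.16 t − 55.6 = 0.
t = [31.16 + √(970.9 + 1090)] / 9.800 = 7.812 s.
Horizontal: R = v_x · t = 21.58 × 7.812 = 169 m.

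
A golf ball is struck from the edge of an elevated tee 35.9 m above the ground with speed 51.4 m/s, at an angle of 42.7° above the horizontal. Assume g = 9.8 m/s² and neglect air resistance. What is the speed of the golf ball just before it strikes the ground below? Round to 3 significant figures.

v_x = 51.4 cos 42.7° = 37.77 m/s is unchanged throughout.
For the vertical component, v_y² = v_y0² + 2 g h = (34.86)² + 2×9.8×35.9 = 1919, so |v_y| = 43.81 m/s.
Impact speed = √(v_x² + v_y²) = √(1427 + 1919) = 57.8 m/s.

57.8 m/s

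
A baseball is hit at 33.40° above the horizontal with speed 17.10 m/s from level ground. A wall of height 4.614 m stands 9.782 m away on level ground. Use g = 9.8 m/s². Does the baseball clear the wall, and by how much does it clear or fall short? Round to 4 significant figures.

No — it falls 0.4646 m short of clearing the wall.

v_x = 17.10 cos 33.40° = 14.276 m/s; v_y0 = 17.10 sin 33.40° = 9.4132 m/s.
Time to reach the wall: t = 9.782 / 14.276 = 0.68521 s.
Height at that point: y = 9.4132×0.68521 − 4.900×0.68521² = 4.1494 m.
That is 4.614 − 4.1494 = 0.4646 m below the top of the wall, so the baseball does not clear it.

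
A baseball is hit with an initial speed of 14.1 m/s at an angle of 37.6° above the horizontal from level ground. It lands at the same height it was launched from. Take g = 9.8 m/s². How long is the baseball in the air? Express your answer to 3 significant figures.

1.76 s

Vertical component: v_y = 14.1 sin 37.6° = 8.603 m/s.
For a projectile landing at launch height, time of flight is t = 2 v_y / g = 2 × 8.603 / 9.8 = 1.76 s.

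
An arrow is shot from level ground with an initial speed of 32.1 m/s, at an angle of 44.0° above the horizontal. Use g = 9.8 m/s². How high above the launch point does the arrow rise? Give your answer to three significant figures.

Vertical component of launch velocity: v_y = 32.1 sin 44.0° = 22.30 m/s.
At the highest point the vertical velocity is zero, so v_y² = 2 g h_max.
h_max = (22.30)² / (2 × 9.8) = 497.3 / 19.60 = 25.4 m.

25.4 m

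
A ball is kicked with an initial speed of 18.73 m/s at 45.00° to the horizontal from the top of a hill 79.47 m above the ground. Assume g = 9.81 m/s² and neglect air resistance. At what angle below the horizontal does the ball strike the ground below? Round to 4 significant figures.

72.36°

v_x = 18.73 cos 45.00° = 13.244 m/s.
At impact |v_y| = √(v_y0² + 2 g h) = √(13.244² + 2×9.81×79.47) = 41.649 m/s.
Angle below horizontal = arctan(|v_y| / v_x) = arctan(41.649 / 13.244) = 72.36°.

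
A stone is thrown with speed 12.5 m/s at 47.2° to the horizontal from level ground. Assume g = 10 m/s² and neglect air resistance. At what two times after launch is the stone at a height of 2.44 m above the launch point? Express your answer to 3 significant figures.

v_y0 = 12.5 sin 47.2° = 9.172 m/s.
Set y = v_y0 t − ½ g t² = 2.44: 5.000 t² − 9.172 t + 2.44 = 0.
t = [9.172 ± √(84.13 − 48.80)] / 10 = (9.172 ± 5.944) / 10, giving t = 0.323 s or t = 1.51 s.
So the stone is at 2.44 m at t = 0.323 s (rising) and t = 1.51 s (falling).

0.323 s and 1.51 s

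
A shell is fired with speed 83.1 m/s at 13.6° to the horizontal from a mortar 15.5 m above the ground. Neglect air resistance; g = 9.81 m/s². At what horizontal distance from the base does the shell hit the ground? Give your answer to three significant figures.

Components: v_x = 83.1 cos 13.6° = 80.77 m/s, v_y = 83.1 sin 13.6° = 19.54 m/s.
Vertical: 0 = 15.5 + 19.54 t − ½(9.81) t² ⇒ 4.905 t² − 19.54 t − 15.5 = 0.
t = [19.54 + √(381.8 + 304.1)] / 9.810 = 4.662 s.
Horizontal: R = v_x · t = 80.77 × 4.662 = 377 m.

377 m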